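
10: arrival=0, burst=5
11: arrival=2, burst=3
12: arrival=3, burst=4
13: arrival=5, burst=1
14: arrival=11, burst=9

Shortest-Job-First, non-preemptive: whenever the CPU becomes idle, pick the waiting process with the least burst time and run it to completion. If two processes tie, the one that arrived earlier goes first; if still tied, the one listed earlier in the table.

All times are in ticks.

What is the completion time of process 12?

Schedule: | 10 0-5 | 13 5-6 | 11 6-9 | 12 9-13 | 14 13-22 |
Completion: 10=5  11=9  12=13  13=6  14=22

13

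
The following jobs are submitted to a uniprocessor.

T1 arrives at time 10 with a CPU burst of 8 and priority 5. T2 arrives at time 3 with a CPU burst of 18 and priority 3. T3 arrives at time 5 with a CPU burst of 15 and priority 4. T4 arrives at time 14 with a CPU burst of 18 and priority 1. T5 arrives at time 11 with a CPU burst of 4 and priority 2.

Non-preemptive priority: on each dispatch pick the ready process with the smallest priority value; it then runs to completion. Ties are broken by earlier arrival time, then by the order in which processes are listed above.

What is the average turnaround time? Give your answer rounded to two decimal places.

36.80

Schedule: | idle 0-3 | T2 3-21 | T4 21-39 | T5 39-43 | T3 43-58 | T1 58-66 |
Completion: T1=66  T2=21  T3=58  T4=39  T5=43
Turnaround times: T1=56, T2=18, T3=53, T4=25, T5=32
Average turnaround = (56+18+53+25+32) / 5 = 184/5 = 36.80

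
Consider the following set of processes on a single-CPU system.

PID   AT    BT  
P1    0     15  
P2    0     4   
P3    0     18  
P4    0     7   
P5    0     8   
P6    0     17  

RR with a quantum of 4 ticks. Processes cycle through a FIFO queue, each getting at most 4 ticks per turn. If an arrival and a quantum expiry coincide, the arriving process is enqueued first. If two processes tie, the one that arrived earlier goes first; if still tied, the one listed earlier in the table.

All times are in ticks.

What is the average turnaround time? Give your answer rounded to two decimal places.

Gantt: | P1 0-4 | P2 4-8 | P3 8-12 | P4 12-16 | P5 16-20 | P6 20-24 | P1 24-28 | P3 28-32 | P4 32-35 | P5 35-39 | P6 39-43 | P1 43-47 | P3 47-51 | P6 51-55 | P1 55-58 | P3 58-62 | P6 62-66 | P3 66-68 | P6 68-69 |
Completion: P1=58  P2=8  P3=68  P4=35  P5=39  P6=69
Turnaround times: P1=58, P2=8, P3=68, P4=35, P5=39, P6=69
Average turnaround = (58+8+68+35+39+69) / 6 = 277/6 = 46.17

46.17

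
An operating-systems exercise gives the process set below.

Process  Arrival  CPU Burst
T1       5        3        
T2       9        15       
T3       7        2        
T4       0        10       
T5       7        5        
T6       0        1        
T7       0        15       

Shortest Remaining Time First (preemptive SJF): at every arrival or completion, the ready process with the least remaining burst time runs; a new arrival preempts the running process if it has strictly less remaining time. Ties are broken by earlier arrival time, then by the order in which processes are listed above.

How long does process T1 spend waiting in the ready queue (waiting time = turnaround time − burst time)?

0

Schedule: | T6 0-1 | T4 1-5 | T1 5-8 | T3 8-10 | T5 10-15 | T4 15-21 | T7 21-36 | T2 36-51 |
Completion: T1=8  T2=51  T3=10  T4=21  T5=15  T6=1  T7=36
Turnaround (C−A): T1=3  T2=42  T3=3  T4=21  T5=8  T6=1  T7=36
Waiting(T1) = turnaround − burst = 3 − 3 = 0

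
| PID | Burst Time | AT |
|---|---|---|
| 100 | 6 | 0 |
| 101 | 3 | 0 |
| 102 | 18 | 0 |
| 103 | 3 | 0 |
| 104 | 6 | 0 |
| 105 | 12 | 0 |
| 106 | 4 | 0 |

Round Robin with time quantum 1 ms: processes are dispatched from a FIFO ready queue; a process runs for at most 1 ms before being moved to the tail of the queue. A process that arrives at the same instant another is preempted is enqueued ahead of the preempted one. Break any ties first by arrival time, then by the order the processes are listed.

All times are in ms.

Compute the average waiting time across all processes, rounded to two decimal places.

Gantt: | 100 0-1 | 101 1-2 | 102 2-3 | 103 3-4 | 104 4-5 | 105 5-6 | 106 6-7 | 100 7-8 | 101 8-9 | 102 9-10 | 103 10-11 | 104 11-12 | 105 12-13 | 106 13-14 | 100 14-15 | 101 15-16 | 102 16-17 | 103 17-18 | 104 18-19 | 105 19-20 | 106 20-21 | 100 21-22 | 102 22-23 | 104 23-24 | 105 24-25 | 106 25-26 | 100 26-27 | 102 27-28 | 104 28-29 | 105 29-30 | 100 30-31 | 102 31-32 | 104 32-33 | 105 33-34 | 102 34-35 | 105 35-36 | 102 36-37 | 105 37-38 | 102 38-39 | 105 39-40 | 102 40-41 | 105 41-42 | 102 42-43 | 105 43-44 | 102 44-45 | 105 45-46 | 102 46-52 |
Completion: 100=31  101=16  102=52  103=18  104=33  105=46  106=26
Turnaround (C−A): 100=31  101=16  102=52  103=18  104=33  105=46  106=26
Waiting times: 100=25, 101=13, 102=34, 103=15, 104=27, 105=34, 106=22
Average waiting = (25+13+34+15+27+34+22) / 7 = 170/7 = 24.29

24.29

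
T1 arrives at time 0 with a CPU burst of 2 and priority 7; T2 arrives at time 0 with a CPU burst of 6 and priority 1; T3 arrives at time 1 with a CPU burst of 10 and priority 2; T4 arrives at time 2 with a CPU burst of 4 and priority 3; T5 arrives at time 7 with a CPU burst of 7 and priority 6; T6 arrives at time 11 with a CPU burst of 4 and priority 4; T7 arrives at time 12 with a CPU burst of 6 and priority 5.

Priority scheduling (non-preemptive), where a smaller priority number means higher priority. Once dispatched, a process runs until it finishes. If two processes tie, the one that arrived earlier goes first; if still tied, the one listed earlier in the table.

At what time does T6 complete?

Schedule: | T2 0-6 | T3 6-16 | T4 16-20 | T6 20-24 | T7 24-30 | T5 30-37 | T1 37-39 |
Completion: T1=39  T2=6  T3=16  T4=20  T5=37  T6=24  T7=30

24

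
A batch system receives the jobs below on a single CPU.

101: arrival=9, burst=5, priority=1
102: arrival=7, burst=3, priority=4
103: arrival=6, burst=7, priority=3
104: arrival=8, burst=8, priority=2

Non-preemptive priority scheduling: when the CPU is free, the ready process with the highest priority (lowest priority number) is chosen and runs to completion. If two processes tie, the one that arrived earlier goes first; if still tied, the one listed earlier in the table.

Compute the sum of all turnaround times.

Gantt: | idle 0-6 | 103 6-13 | 101 13-18 | 104 18-26 | 102 26-29 |
Completion: 101=18  102=29  103=13  104=26
Turnaround = completion − arrival: 101=9, 102=22, 103=7, 104=18
Total turnaround = 9 + 22 + 7 + 18 = 56

56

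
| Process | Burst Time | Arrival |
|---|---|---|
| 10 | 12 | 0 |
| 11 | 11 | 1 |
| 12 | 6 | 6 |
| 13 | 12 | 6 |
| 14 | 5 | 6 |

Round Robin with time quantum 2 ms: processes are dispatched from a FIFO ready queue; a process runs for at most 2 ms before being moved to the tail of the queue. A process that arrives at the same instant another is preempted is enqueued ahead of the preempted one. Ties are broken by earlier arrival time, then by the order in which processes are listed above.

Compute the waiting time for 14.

22

Gantt: | 10 0-2 | 11 2-4 | 10 4-6 | 11 6-8 | 12 8-10 | 13 10-12 | 14 12-14 | 10 14-16 | 11 16-18 | 12 18-20 | 13 20-22 | 14 22-24 | 10 24-26 | 11 26-28 | 12 28-30 | 13 30-32 | 14 32-33 | 10 33-35 | 11 35-37 | 13 37-39 | 10 39-41 | 11 41-42 | 13 42-46 |
Completion: 10=41  11=42  12=30  13=46  14=33
Turnaround (C−A): 10=41  11=41  12=24  13=40  14=27
Waiting(14) = turnaround − burst = 27 − 5 = 22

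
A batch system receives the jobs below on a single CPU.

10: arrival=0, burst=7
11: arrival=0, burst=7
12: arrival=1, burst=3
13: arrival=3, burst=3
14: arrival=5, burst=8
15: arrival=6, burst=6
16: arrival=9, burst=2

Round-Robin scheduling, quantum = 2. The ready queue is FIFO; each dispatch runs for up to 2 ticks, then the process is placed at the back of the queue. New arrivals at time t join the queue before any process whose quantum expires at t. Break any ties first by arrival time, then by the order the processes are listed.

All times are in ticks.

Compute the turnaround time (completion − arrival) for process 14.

31

Gantt: | 10 0-2 | 11 2-4 | 12 4-6 | 10 6-8 | 13 8-10 | 11 10-12 | 14 12-14 | 15 14-16 | 12 16-17 | 10 17-19 | 16 19-21 | 13 21-22 | 11 22-24 | 14 24-26 | 15 26-28 | 10 28-29 | 11 29-30 | 14 30-32 | 15 32-34 | 14 34-36 |
Completion: 10=29  11=30  12=17  13=22  14=36  15=34  16=21
Turnaround (C−A): 10=29  11=30  12=16  13=19  14=31  15=28  16=12
Turnaround(14) = completion − arrival = 36 − 5 = 31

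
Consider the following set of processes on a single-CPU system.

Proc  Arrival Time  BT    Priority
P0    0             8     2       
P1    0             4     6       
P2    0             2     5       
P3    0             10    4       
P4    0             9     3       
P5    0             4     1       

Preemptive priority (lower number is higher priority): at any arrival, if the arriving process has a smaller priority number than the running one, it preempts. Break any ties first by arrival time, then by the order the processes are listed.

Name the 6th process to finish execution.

Timeline: | P5 0-4 | P0 4-12 | P4 12-21 | P3 21-31 | P2 31-33 | P1 33-37 |
Completion: P0=12  P1=37  P2=33  P3=31  P4=21  P5=4
Turnaround (C−A): P0=12  P1=37  P2=33  P3=31  P4=21  P5=4
Finish order: P5 → P0 → P4 → P3 → P2 → P1

P1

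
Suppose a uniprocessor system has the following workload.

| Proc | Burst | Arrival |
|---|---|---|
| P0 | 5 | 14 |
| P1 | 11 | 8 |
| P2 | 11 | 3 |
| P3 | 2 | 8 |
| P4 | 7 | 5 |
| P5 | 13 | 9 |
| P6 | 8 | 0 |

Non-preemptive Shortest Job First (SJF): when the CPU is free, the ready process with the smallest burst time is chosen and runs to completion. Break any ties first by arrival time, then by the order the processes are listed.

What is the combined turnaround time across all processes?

Schedule: | P6 0-8 | P3 8-10 | P4 10-17 | P0 17-22 | P2 22-33 | P1 33-44 | P5 44-57 |
Completion: P0=22  P1=44  P2=33  P3=10  P4=17  P5=57  P6=8
Turnaround (C−A): P0=8  P1=36  P2=30  P3=2  P4=12  P5=48  P6=8
Turnaround = completion − arrival: P0=8, P1=36, P2=30, P3=2, P4=12, P5=48, P6=8
Total turnaround = 8 + 36 + 30 + 2 + 12 + 48 + 8 = 144

144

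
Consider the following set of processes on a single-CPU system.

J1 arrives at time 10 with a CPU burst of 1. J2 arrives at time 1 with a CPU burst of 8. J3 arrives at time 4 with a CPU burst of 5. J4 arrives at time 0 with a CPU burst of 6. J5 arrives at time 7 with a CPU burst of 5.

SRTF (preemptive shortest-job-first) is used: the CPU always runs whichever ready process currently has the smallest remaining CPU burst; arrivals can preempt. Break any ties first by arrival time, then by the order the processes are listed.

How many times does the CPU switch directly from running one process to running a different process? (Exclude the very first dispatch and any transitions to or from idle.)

4

Timeline: | J4 0-6 | J3 6-11 | J1 11-12 | J5 12-17 | J2 17-25 |
Completion: J1=12  J2=25  J3=11  J4=6  J5=17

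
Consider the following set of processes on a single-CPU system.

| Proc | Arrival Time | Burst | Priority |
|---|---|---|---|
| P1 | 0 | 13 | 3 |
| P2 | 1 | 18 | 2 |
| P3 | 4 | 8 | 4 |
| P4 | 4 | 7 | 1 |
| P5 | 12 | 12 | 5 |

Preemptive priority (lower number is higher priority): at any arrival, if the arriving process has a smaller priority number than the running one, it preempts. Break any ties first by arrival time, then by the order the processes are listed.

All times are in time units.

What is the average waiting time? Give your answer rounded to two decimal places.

Schedule: | P1 0-1 | P2 1-4 | P4 4-11 | P2 11-26 | P1 26-38 | P3 38-46 | P5 46-58 |
Completion: P1=38  P2=26  P3=46  P4=11  P5=58
Waiting times: P1=25, P2=7, P3=34, P4=0, P5=34
Average waiting = (25+7+34+0+34) / 5 = 100/5 = 20.00

20.00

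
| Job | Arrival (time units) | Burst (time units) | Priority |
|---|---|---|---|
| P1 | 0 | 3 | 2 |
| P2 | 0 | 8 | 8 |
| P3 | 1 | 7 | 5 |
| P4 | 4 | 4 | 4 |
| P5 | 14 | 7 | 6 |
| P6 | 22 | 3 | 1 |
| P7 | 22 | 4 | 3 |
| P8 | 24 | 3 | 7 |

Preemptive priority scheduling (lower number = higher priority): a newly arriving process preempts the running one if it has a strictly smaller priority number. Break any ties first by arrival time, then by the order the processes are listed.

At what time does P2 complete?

39

Timeline: | P1 0-3 | P3 3-4 | P4 4-8 | P3 8-14 | P5 14-21 | P2 21-22 | P6 22-25 | P7 25-29 | P8 29-32 | P2 32-39 |
Completion: P1=3  P2=39  P3=14  P4=8  P5=21  P6=25  P7=29  P8=32
Turnaround (C−A): P1=3  P2=39  P3=13  P4=4  P5=7  P6=3  P7=7  P8=8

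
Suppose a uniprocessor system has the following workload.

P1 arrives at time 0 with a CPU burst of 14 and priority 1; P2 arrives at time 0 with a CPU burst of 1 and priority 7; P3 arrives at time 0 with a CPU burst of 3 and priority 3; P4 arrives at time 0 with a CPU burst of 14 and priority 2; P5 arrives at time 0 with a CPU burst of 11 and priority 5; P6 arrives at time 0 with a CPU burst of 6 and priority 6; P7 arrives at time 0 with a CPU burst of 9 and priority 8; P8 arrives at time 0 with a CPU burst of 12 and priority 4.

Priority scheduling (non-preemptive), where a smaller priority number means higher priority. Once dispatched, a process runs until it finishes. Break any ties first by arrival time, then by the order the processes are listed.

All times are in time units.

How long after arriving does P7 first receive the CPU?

61

Gantt: | P1 0-14 | P4 14-28 | P3 28-31 | P8 31-43 | P5 43-54 | P6 54-60 | P2 60-61 | P7 61-70 |
Completion: P1=14  P2=61  P3=31  P4=28  P5=54  P6=60  P7=70  P8=43
Response(P7) = first start − arrival = 61 − 0 = 61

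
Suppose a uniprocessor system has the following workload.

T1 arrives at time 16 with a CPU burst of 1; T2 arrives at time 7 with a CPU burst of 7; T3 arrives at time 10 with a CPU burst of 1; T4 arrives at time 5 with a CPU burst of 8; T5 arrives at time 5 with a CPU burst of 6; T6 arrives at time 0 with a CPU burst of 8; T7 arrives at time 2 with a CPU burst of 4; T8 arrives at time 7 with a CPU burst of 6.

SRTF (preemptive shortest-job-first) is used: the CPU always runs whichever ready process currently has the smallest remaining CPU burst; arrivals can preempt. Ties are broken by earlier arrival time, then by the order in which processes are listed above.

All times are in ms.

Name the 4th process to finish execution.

Schedule: | T6 0-2 | T7 2-6 | T6 6-10 | T3 10-11 | T6 11-13 | T5 13-16 | T1 16-17 | T5 17-20 | T8 20-26 | T2 26-33 | T4 33-41 |
Completion: T1=17  T2=33  T3=11  T4=41  T5=20  T6=13  T7=6  T8=26
Turnaround (C−A): T1=1  T2=26  T3=1  T4=36  T5=15  T6=13  T7=4  T8=19
Finish order: T7 → T3 → T6 → T1 → T5 → T8 → T2 → T4

T1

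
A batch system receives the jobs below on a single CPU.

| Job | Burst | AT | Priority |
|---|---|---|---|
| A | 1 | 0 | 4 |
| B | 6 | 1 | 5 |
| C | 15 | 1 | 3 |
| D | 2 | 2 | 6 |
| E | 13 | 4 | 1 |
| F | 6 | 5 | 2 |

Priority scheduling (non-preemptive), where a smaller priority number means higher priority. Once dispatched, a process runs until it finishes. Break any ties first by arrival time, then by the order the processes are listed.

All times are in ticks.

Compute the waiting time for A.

Timeline: | A 0-1 | C 1-16 | E 16-29 | F 29-35 | B 35-41 | D 41-43 |
Completion: A=1  B=41  C=16  D=43  E=29  F=35
Waiting(A) = turnaround − burst = 1 − 1 = 0

0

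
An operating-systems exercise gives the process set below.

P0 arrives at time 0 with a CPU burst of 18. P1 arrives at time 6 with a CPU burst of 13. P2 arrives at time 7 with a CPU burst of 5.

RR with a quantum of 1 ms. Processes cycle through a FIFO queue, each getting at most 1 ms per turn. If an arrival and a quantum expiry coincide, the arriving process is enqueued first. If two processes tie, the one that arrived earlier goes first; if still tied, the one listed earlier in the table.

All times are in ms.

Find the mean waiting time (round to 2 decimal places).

Timeline: | P0 0-6 | P1 6-7 | P0 7-8 | P2 8-9 | P1 9-10 | P0 10-11 | P2 11-12 | P1 12-13 | P0 13-14 | P2 14-15 | P1 15-16 | P0 16-17 | P2 17-18 | P1 18-19 | P0 19-20 | P2 20-21 | P1 21-22 | P0 22-23 | P1 23-24 | P0 24-25 | P1 25-26 | P0 26-27 | P1 27-28 | P0 28-29 | P1 29-30 | P0 30-31 | P1 31-32 | P0 32-33 | P1 33-34 | P0 34-35 | P1 35-36 |
Completion: P0=35  P1=36  P2=21
Turnaround (C−A): P0=35  P1=30  P2=14
Waiting times: P0=17, P1=17, P2=9
Average waiting = (17+17+9) / 3 = 43/3 = 14.33

14.33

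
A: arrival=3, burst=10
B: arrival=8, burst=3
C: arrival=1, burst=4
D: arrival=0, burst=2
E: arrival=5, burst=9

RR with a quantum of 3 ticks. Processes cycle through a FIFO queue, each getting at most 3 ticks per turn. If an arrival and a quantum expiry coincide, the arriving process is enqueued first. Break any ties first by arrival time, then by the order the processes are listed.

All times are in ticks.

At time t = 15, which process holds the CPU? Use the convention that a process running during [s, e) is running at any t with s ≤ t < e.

Gantt: | D 0-2 | C 2-5 | A 5-8 | E 8-11 | C 11-12 | B 12-15 | A 15-18 | E 18-21 | A 21-24 | E 24-27 | A 27-28 |
Completion: A=28  B=15  C=12  D=2  E=27

A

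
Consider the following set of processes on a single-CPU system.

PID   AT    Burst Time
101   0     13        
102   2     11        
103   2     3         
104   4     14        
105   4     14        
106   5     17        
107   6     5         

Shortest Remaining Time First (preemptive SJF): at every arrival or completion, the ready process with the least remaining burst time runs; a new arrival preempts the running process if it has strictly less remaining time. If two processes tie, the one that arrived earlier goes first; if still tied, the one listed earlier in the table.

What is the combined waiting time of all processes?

152

Schedule: | 101 0-2 | 103 2-5 | 101 5-6 | 107 6-11 | 101 11-21 | 102 21-32 | 104 32-46 | 105 46-60 | 106 60-77 |
Completion: 101=21  102=32  103=5  104=46  105=60  106=77  107=11
Waiting = turnaround − burst: 101=8, 102=19, 103=0, 104=28, 105=42, 106=55, 107=0
Total waiting = 8 + 19 + 0 + 28 + 42 + 55 + 0 = 152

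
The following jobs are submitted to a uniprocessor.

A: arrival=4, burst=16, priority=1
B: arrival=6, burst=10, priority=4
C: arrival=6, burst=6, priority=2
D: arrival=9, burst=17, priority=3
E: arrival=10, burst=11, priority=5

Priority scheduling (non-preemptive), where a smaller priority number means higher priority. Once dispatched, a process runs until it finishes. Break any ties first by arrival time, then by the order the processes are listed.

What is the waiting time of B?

37

Schedule: | idle 0-4 | A 4-20 | C 20-26 | D 26-43 | B 43-53 | E 53-64 |
Completion: A=20  B=53  C=26  D=43  E=64
Waiting(B) = turnaround − burst = 47 − 10 = 37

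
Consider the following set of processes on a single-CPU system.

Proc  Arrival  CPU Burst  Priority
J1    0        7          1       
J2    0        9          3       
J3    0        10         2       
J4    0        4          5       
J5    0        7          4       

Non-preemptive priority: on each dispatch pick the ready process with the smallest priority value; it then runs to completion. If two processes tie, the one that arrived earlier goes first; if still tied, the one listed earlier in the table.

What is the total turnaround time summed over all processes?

120

Schedule: | J1 0-7 | J3 7-17 | J2 17-26 | J5 26-33 | J4 33-37 |
Completion: J1=7  J2=26  J3=17  J4=37  J5=33
Turnaround (C−A): J1=7  J2=26  J3=17  J4=37  J5=33
Turnaround = completion − arrival: J1=7, J2=26, J3=17, J4=37, J5=33
Total turnaround = 7 + 26 + 17 + 37 + 33 = 120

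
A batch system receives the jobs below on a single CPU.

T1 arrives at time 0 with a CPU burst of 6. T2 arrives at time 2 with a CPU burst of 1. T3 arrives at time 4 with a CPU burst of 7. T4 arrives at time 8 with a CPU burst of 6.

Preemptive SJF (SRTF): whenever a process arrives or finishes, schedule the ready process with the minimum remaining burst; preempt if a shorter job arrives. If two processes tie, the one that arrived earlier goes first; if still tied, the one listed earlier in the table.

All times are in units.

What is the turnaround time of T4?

12

Gantt: | T1 0-2 | T2 2-3 | T1 3-7 | T3 7-14 | T4 14-20 |
Completion: T1=7  T2=3  T3=14  T4=20
Turnaround (C−A): T1=7  T2=1  T3=10  T4=12
Turnaround(T4) = completion − arrival = 20 − 8 = 12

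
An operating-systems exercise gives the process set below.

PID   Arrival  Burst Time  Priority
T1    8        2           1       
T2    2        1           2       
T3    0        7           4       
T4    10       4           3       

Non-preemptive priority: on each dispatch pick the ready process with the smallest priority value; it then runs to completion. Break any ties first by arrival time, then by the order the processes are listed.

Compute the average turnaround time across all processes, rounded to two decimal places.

4.75

Gantt: | T3 0-7 | T2 7-8 | T1 8-10 | T4 10-14 |
Completion: T1=10  T2=8  T3=7  T4=14
Turnaround (C−A): T1=2  T2=6  T3=7  T4=4
Turnaround times: T1=2, T2=6, T3=7, T4=4
Average turnaround = (2+6+7+4) / 4 = 19/4 = 4.75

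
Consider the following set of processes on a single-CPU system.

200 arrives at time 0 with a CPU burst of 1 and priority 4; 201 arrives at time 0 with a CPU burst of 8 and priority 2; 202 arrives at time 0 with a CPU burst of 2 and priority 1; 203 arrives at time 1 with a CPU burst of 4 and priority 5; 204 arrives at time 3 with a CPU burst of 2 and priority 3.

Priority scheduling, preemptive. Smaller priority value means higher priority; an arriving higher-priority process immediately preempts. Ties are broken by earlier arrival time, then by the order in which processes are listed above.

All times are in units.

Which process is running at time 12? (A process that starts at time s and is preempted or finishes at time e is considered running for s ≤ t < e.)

Gantt: | 202 0-2 | 201 2-10 | 204 10-12 | 200 12-13 | 203 13-17 |
Completion: 200=13  201=10  202=2  203=17  204=12
Turnaround (C−A): 200=13  201=10  202=2  203=16  204=9

200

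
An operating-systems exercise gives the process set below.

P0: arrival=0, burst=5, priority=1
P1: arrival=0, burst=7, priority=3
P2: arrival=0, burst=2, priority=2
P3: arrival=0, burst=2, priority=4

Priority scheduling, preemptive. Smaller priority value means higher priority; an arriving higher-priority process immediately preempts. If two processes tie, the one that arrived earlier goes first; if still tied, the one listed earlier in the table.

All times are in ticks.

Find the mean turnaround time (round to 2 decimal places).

10.50

Timeline: | P0 0-5 | P2 5-7 | P1 7-14 | P3 14-16 |
Completion: P0=5  P1=14  P2=7  P3=16
Turnaround (C−A): P0=5  P1=14  P2=7  P3=16
Turnaround times: P0=5, P1=14, P2=7, P3=16
Average turnaround = (5+14+7+16) / 4 = 42/4 = 10.50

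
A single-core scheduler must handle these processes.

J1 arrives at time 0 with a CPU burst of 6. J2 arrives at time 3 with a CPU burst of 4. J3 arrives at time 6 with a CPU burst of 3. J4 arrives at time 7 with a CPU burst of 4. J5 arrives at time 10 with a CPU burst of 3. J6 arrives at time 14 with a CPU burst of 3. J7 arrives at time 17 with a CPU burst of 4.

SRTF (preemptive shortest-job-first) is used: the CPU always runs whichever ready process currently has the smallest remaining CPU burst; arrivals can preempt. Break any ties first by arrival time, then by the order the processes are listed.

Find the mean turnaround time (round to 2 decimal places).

Schedule: | J1 0-6 | J3 6-9 | J2 9-13 | J5 13-16 | J6 16-19 | J4 19-23 | J7 23-27 |
Completion: J1=6  J2=13  J3=9  J4=23  J5=16  J6=19  J7=27
Turnaround times: J1=6, J2=10, J3=3, J4=16, J5=6, J6=5, J7=10
Average turnaround = (6+10+3+16+6+5+10) / 7 = 56/7 = 8.00

8.00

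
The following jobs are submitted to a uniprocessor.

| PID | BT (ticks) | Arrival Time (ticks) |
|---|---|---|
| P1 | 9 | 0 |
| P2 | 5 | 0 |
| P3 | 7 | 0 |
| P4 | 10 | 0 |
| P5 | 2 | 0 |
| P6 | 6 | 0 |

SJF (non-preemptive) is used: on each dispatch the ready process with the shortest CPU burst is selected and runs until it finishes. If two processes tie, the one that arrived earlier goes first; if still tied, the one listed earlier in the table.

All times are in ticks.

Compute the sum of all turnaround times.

Gantt: | P5 0-2 | P2 2-7 | P6 7-13 | P3 13-20 | P1 20-29 | P4 29-39 |
Completion: P1=29  P2=7  P3=20  P4=39  P5=2  P6=13
Turnaround = completion − arrival: P1=29, P2=7, P3=20, P4=39, P5=2, P6=13
Total turnaround = 29 + 7 + 20 + 39 + 2 + 13 = 110

110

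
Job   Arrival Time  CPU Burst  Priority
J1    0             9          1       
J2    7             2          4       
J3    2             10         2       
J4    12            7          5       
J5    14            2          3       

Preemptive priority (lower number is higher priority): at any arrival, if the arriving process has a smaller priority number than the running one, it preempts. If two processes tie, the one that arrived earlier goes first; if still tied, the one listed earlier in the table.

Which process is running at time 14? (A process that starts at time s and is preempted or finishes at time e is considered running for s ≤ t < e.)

Schedule: | J1 0-9 | J3 9-19 | J5 19-21 | J2 21-23 | J4 23-30 |
Completion: J1=9  J2=23  J3=19  J4=30  J5=21
Turnaround (C−A): J1=9  J2=16  J3=17  J4=18  J5=7

J3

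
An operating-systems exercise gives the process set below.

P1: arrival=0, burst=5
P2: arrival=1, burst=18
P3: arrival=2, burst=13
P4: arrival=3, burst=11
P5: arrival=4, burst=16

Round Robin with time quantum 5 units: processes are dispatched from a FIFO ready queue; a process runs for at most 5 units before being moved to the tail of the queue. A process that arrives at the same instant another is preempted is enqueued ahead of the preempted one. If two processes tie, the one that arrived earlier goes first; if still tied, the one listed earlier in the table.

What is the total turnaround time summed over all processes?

Timeline: | P1 0-5 | P2 5-10 | P3 10-15 | P4 15-20 | P5 20-25 | P2 25-30 | P3 30-35 | P4 35-40 | P5 40-45 | P2 45-50 | P3 50-53 | P4 53-54 | P5 54-59 | P2 59-62 | P5 62-63 |
Completion: P1=5  P2=62  P3=53  P4=54  P5=63
Turnaround (C−A): P1=5  P2=61  P3=51  P4=51  P5=59
Turnaround = completion − arrival: P1=5, P2=61, P3=51, P4=51, P5=59
Total turnaround = 5 + 61 + 51 + 51 + 59 = 227

227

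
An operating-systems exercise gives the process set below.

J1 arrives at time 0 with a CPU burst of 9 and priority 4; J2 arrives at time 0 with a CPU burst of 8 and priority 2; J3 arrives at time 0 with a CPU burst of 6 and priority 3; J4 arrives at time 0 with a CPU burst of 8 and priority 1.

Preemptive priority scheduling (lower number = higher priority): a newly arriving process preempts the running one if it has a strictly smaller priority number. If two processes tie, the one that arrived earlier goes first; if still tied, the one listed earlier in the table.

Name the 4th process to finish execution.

J1

Timeline: | J4 0-8 | J2 8-16 | J3 16-22 | J1 22-31 |
Completion: J1=31  J2=16  J3=22  J4=8
Finish order: J4 → J2 → J3 → J1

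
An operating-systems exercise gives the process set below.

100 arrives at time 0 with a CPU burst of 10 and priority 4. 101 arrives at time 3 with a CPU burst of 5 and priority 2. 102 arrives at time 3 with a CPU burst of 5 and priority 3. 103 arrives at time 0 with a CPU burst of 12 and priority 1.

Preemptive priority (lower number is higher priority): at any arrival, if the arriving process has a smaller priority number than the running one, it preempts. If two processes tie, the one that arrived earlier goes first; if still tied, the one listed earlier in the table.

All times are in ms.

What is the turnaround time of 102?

Timeline: | 103 0-12 | 101 12-17 | 102 17-22 | 100 22-32 |
Completion: 100=32  101=17  102=22  103=12
Turnaround(102) = completion − arrival = 22 − 3 = 19

19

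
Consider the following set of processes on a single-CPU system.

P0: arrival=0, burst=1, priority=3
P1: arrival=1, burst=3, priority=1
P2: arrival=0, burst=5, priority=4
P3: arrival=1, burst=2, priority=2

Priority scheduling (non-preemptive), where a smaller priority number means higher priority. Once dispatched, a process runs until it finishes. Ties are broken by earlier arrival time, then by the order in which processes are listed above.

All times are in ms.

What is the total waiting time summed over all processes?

9

Schedule: | P0 0-1 | P1 1-4 | P3 4-6 | P2 6-11 |
Completion: P0=1  P1=4  P2=11  P3=6
Turnaround (C−A): P0=1  P1=3  P2=11  P3=5
Waiting = turnaround − burst: P0=0, P1=0, P2=6, P3=3
Total waiting = 0 + 0 + 6 + 3 = 9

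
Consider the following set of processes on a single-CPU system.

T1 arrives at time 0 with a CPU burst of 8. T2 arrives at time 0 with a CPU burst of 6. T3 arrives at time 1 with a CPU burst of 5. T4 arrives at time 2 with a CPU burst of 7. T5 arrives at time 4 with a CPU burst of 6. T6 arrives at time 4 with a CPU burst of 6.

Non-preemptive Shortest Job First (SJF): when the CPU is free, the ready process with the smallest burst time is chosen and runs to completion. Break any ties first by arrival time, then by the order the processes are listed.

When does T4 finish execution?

Gantt: | T2 0-6 | T3 6-11 | T5 11-17 | T6 17-23 | T4 23-30 | T1 30-38 |
Completion: T1=38  T2=6  T3=11  T4=30  T5=17  T6=23
Turnaround (C−A): T1=38  T2=6  T3=10  T4=28  T5=13  T6=19

30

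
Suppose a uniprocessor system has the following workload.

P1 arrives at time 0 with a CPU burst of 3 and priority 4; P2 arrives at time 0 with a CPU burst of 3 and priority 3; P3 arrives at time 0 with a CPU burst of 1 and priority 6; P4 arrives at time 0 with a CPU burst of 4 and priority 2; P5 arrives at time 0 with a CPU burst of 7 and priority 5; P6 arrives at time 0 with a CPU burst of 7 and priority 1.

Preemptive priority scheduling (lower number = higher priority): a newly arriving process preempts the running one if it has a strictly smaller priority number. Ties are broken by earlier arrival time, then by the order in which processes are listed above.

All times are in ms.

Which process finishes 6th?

P3

Gantt: | P6 0-7 | P4 7-11 | P2 11-14 | P1 14-17 | P5 17-24 | P3 24-25 |
Completion: P1=17  P2=14  P3=25  P4=11  P5=24  P6=7
Turnaround (C−A): P1=17  P2=14  P3=25  P4=11  P5=24  P6=7
Finish order: P6 → P4 → P2 → P1 → P5 → P3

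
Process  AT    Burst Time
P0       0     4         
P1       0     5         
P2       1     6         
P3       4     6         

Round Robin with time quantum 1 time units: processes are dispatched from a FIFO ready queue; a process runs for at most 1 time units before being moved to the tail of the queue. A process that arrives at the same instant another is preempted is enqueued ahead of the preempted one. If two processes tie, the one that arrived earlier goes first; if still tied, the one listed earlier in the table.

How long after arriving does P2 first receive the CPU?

Gantt: | P0 0-1 | P1 1-2 | P2 2-3 | P0 3-4 | P1 4-5 | P2 5-6 | P3 6-7 | P0 7-8 | P1 8-9 | P2 9-10 | P3 10-11 | P0 11-12 | P1 12-13 | P2 13-14 | P3 14-15 | P1 15-16 | P2 16-17 | P3 17-18 | P2 18-19 | P3 19-21 |
Completion: P0=12  P1=16  P2=19  P3=21
Turnaround (C−A): P0=12  P1=16  P2=18  P3=17
Response(P2) = first start − arrival = 2 − 1 = 1

1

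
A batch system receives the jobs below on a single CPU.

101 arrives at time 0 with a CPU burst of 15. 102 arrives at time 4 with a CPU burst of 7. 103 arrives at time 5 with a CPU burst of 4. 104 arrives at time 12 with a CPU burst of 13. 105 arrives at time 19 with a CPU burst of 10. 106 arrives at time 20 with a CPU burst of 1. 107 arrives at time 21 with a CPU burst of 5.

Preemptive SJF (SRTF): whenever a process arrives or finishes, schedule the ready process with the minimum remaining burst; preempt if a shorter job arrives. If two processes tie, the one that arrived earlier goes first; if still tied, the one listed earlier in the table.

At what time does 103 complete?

Schedule: | 101 0-4 | 102 4-5 | 103 5-9 | 102 9-15 | 101 15-20 | 106 20-21 | 107 21-26 | 101 26-32 | 105 32-42 | 104 42-55 |
Completion: 101=32  102=15  103=9  104=55  105=42  106=21  107=26
Turnaround (C−A): 101=32  102=11  103=4  104=43  105=23  106=1  107=5

9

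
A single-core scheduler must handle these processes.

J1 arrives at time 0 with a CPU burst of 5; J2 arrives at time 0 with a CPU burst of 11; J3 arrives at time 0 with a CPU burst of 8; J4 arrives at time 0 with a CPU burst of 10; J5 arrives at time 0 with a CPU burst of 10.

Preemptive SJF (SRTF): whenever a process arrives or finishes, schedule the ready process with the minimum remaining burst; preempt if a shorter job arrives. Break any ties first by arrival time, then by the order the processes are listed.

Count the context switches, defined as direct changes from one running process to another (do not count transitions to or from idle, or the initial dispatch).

Gantt: | J1 0-5 | J3 5-13 | J4 13-23 | J5 23-33 | J2 33-44 |
Completion: J1=5  J2=44  J3=13  J4=23  J5=33
Turnaround (C−A): J1=5  J2=44  J3=13  J4=23  J5=33

4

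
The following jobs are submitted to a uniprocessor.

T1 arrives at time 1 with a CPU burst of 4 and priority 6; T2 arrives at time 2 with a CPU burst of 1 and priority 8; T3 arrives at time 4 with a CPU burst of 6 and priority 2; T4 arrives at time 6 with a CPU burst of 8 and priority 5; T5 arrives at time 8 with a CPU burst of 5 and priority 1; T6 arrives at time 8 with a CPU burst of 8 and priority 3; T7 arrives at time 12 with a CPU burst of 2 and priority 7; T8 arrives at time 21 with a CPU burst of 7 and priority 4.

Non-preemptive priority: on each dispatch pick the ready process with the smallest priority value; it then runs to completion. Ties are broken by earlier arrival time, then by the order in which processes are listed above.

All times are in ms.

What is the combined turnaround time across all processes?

Gantt: | idle 0-1 | T1 1-5 | T3 5-11 | T5 11-16 | T6 16-24 | T8 24-31 | T4 31-39 | T7 39-41 | T2 41-42 |
Completion: T1=5  T2=42  T3=11  T4=39  T5=16  T6=24  T7=41  T8=31
Turnaround (C−A): T1=4  T2=40  T3=7  T4=33  T5=8  T6=16  T7=29  T8=10
Turnaround = completion − arrival: T1=4, T2=40, T3=7, T4=33, T5=8, T6=16, T7=29, T8=10
Total turnaround = 4 + 40 + 7 + 33 + 8 + 16 + 29 + 10 = 147

147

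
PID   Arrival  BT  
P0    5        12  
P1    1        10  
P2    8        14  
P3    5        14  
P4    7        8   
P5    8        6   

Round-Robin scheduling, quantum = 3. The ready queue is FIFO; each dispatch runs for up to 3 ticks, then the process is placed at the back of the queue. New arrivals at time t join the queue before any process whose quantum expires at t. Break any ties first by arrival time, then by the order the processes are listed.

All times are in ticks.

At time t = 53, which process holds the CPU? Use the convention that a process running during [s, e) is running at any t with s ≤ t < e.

P0

Timeline: | idle 0-1 | P1 1-7 | P0 7-10 | P3 10-13 | P4 13-16 | P1 16-19 | P2 19-22 | P5 22-25 | P0 25-28 | P3 28-31 | P4 31-34 | P1 34-35 | P2 35-38 | P5 38-41 | P0 41-44 | P3 44-47 | P4 47-49 | P2 49-52 | P0 52-55 | P3 55-58 | P2 58-61 | P3 61-63 | P2 63-65 |
Completion: P0=55  P1=35  P2=65  P3=63  P4=49  P5=41
Turnaround (C−A): P0=50  P1=34  P2=57  P3=58  P4=42  P5=33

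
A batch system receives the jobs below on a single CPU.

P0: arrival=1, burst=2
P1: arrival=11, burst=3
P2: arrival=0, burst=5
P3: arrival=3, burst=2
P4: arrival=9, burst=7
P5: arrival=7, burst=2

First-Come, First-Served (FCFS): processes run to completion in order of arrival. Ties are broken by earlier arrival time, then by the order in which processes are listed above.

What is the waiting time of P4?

Gantt: | P2 0-5 | P0 5-7 | P3 7-9 | P5 9-11 | P4 11-18 | P1 18-21 |
Completion: P0=7  P1=21  P2=5  P3=9  P4=18  P5=11
Turnaround (C−A): P0=6  P1=10  P2=5  P3=6  P4=9  P5=4
Waiting(P4) = turnaround − burst = 9 − 7 = 2

2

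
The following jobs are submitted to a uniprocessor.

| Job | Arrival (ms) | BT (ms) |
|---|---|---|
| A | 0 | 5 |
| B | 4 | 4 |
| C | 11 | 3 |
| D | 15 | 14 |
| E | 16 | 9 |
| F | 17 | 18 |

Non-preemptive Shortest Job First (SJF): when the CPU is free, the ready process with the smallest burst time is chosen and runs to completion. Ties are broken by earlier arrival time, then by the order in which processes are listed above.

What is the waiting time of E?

13

Schedule: | A 0-5 | B 5-9 | idle 9-11 | C 11-14 | idle 14-15 | D 15-29 | E 29-38 | F 38-56 |
Completion: A=5  B=9  C=14  D=29  E=38  F=56
Waiting(E) = turnaround − burst = 22 − 9 = 13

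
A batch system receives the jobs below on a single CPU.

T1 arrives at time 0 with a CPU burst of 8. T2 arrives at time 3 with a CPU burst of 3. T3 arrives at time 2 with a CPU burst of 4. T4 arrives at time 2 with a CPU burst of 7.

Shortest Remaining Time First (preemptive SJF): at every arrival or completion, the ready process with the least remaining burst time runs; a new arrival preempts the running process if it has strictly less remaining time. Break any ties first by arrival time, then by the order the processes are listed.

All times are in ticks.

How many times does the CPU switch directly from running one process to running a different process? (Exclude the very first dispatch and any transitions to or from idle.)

Timeline: | T1 0-2 | T3 2-6 | T2 6-9 | T1 9-15 | T4 15-22 |
Completion: T1=15  T2=9  T3=6  T4=22
Turnaround (C−A): T1=15  T2=6  T3=4  T4=20

4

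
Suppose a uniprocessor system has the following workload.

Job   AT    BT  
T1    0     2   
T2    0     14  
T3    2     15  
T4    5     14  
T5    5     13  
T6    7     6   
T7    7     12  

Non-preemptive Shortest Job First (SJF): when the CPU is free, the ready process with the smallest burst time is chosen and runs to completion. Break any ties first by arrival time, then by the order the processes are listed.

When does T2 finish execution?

Gantt: | T1 0-2 | T2 2-16 | T6 16-22 | T7 22-34 | T5 34-47 | T4 47-61 | T3 61-76 |
Completion: T1=2  T2=16  T3=76  T4=61  T5=47  T6=22  T7=34

16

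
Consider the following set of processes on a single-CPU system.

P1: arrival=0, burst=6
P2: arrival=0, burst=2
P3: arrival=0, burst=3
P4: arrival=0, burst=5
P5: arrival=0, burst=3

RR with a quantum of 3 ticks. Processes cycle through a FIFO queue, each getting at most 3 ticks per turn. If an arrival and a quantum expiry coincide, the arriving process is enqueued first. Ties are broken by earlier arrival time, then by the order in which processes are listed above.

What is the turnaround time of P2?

Schedule: | P1 0-3 | P2 3-5 | P3 5-8 | P4 8-11 | P5 11-14 | P1 14-17 | P4 17-19 |
Completion: P1=17  P2=5  P3=8  P4=19  P5=14
Turnaround (C−A): P1=17  P2=5  P3=8  P4=19  P5=14
Turnaround(P2) = completion − arrival = 5 − 0 = 5

5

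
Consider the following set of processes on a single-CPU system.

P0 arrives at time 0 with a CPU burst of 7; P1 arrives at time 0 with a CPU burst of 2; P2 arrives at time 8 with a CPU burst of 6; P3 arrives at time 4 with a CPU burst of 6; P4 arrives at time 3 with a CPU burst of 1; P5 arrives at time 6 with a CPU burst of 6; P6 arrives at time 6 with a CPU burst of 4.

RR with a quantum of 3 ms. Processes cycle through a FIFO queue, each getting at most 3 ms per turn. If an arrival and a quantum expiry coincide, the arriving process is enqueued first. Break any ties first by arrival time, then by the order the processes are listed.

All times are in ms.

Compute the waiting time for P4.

2

Schedule: | P0 0-3 | P1 3-5 | P4 5-6 | P0 6-9 | P3 9-12 | P5 12-15 | P6 15-18 | P2 18-21 | P0 21-22 | P3 22-25 | P5 25-28 | P6 28-29 | P2 29-32 |
Completion: P0=22  P1=5  P2=32  P3=25  P4=6  P5=28  P6=29
Turnaround (C−A): P0=22  P1=5  P2=24  P3=21  P4=3  P5=22  P6=23
Waiting(P4) = turnaround − burst = 3 − 1 = 2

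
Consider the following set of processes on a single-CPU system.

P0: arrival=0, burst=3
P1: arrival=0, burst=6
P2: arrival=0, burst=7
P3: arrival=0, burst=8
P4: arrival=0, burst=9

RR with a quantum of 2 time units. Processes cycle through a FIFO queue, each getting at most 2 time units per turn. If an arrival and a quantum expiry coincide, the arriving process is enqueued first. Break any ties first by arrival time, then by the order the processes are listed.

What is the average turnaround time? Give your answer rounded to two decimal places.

Timeline: | P0 0-2 | P1 2-4 | P2 4-6 | P3 6-8 | P4 8-10 | P0 10-11 | P1 11-13 | P2 13-15 | P3 15-17 | P4 17-19 | P1 19-21 | P2 21-23 | P3 23-25 | P4 25-27 | P2 27-28 | P3 28-30 | P4 30-33 |
Completion: P0=11  P1=21  P2=28  P3=30  P4=33
Turnaround (C−A): P0=11  P1=21  P2=28  P3=30  P4=33
Turnaround times: P0=11, P1=21, P2=28, P3=30, P4=33
Average turnaround = (11+21+28+30+33) / 5 = 123/5 = 24.60

24.60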